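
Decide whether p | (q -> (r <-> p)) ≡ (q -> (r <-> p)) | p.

equivalent

p | q | r || φ | ψ
F | F | F || T | T
F | F | T || T | T
F | T | F || T | T
F | T | T || F | F
T | F | F || T | T
T | F | T || T | T
T | T | F || T | T
T | T | T || T | T
The columns for φ and ψ agree on every row, so they are logically equivalent.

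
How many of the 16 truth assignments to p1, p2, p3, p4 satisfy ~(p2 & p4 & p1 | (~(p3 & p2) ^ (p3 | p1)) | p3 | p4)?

2

p1  p2  p3  p4  |  φ
T   T   T   T   |  F
T   T   T   F   |  F
T   T   F   T   |  F
T   T   F   F   |  T
T   F   T   T   |  F
T   F   T   F   |  F
T   F   F   T   |  F
T   F   F   F   |  T
F   T   T   T   |  F
F   T   T   F   |  F
F   T   F   T   |  F
F   T   F   F   |  F
F   F   T   T   |  F
F   F   T   F   |  F
F   F   F   T   |  F
F   F   F   F   |  F
The formula is true on 2 of the 16 rows.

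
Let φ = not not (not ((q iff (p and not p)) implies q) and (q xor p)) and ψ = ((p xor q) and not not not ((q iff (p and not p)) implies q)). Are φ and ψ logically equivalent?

p | q | φ | ψ
- | - | - | -
T | T | F | F
T | F | T | T
F | T | F | F
F | F | F | F
The columns for φ and ψ agree on every row, so they are logically equivalent.

equivalent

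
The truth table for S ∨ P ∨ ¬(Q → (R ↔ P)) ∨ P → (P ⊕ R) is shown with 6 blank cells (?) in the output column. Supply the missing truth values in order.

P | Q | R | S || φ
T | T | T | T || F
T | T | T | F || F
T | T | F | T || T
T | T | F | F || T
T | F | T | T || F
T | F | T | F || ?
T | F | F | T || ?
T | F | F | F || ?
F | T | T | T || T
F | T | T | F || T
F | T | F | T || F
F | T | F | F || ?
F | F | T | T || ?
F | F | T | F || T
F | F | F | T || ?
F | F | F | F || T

F, T, T, T, T, F

Row P=T, Q=F, R=T, S=F: (S ∨ P ∨ ¬(Q → (R ↔ P)) ∨ P) = T, (P ⊕ R) = F, so the formula = F.
Row P=T, Q=F, R=F, S=T: (S ∨ P ∨ ¬(Q → (R ↔ P)) ∨ P) = T, (P ⊕ R) = T, so the formula = T.
Row P=T, Q=F, R=F, S=F: (S ∨ P ∨ ¬(Q → (R ↔ P)) ∨ P) = T, (P ⊕ R) = T, so the formula = T.
Row P=F, Q=T, R=F, S=F: (S ∨ P ∨ ¬(Q → (R ↔ P)) ∨ P) = F, (P ⊕ R) = F, so the formula = T.
Row P=F, Q=F, R=T, S=T: (S ∨ P ∨ ¬(Q → (R ↔ P)) ∨ P) = T, (P ⊕ R) = T, so the formula = T.
Row P=F, Q=F, R=F, S=T: (S ∨ P ∨ ¬(Q → (R ↔ P)) ∨ P) = T, (P ⊕ R) = F, so the formula = F.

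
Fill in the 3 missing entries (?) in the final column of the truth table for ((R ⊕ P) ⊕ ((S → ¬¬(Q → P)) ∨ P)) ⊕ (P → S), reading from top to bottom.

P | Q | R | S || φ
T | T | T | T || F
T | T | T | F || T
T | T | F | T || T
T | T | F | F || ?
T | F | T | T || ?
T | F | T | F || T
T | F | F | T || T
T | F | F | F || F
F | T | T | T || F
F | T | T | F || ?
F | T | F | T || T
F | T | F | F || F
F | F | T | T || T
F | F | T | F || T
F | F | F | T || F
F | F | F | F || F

Row P=T, Q=T, R=F, S=F: ((R ⊕ P) ⊕ ((S → ¬¬(Q → P)) ∨ P)) = F, (P → S) = F, so the formula = F.
Row P=T, Q=F, R=T, S=T: ((R ⊕ P) ⊕ ((S → ¬¬(Q → P)) ∨ P)) = T, (P → S) = T, so the formula = F.
Row P=F, Q=T, R=T, S=F: ((R ⊕ P) ⊕ ((S → ¬¬(Q → P)) ∨ P)) = F, (P → S) = T, so the formula = T.

F, F, T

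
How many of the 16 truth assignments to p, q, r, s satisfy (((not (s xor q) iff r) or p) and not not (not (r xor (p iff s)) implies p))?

p | q | r | s || φ
F | F | F | F || F
F | F | F | T || F
F | F | T | F || F
F | F | T | T || F
F | T | F | F || T
F | T | F | T || F
F | T | T | F || F
F | T | T | T || T
T | F | F | F || T
T | F | F | T || T
T | F | T | F || T
T | F | T | T || T
T | T | F | F || T
T | T | F | T || T
T | T | T | F || T
T | T | T | T || T
The formula is true on 10 of the 16 rows.

10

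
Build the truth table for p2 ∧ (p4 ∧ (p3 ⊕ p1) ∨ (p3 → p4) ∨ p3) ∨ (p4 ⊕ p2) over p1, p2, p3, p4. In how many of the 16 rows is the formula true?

12

p1  p2  p3  p4  |  φ
1   1   1   1   |  1
1   1   1   0   |  1
1   1   0   1   |  1
1   1   0   0   |  1
1   0   1   1   |  1
1   0   1   0   |  0
1   0   0   1   |  1
1   0   0   0   |  0
0   1   1   1   |  1
0   1   1   0   |  1
0   1   0   1   |  1
0   1   0   0   |  1
0   0   1   1   |  1
0   0   1   0   |  0
0   0   0   1   |  1
0   0   0   0   |  0
The formula is true on 12 of the 16 rows.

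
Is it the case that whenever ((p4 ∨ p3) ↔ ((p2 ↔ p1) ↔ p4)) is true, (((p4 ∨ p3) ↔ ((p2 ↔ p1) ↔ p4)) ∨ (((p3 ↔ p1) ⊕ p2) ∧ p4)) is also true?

yes

  p1  |   p2  |   p3  |   p4  ||   φ   |   ψ  
False | False | False | False ||  True |  True
False | False | False |  True ||  True |  True
False | False |  True | False || False | False
False | False |  True |  True ||  True |  True
False |  True | False | False || False | False
False |  True | False |  True || False | False
False |  True |  True | False ||  True |  True
False |  True |  True |  True || False |  True
 True | False | False | False || False | False
 True | False | False |  True || False | False
 True | False |  True | False ||  True |  True
 True | False |  True |  True || False |  True
 True |  True | False | False ||  True |  True
 True |  True | False |  True ||  True |  True
 True |  True |  True | False || False | False
 True |  True |  True |  True ||  True |  True
In every row where φ is true, ψ is also true, so φ ⊨ ψ.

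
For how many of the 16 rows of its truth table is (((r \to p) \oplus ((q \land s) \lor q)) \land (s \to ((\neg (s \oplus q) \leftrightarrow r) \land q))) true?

5

p | q | r | s | φ
- | - | - | - | -
T | T | T | T | F
T | T | T | F | F
T | T | F | T | F
T | T | F | F | F
T | F | T | T | F
T | F | T | F | T
T | F | F | T | F
T | F | F | F | T
F | T | T | T | T
F | T | T | F | T
F | T | F | T | F
F | T | F | F | F
F | F | T | T | F
F | F | T | F | F
F | F | F | T | F
F | F | F | F | T
The formula is true on 5 of the 16 rows.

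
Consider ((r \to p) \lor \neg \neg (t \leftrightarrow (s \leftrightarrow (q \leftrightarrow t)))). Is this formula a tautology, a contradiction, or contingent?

contingent

p | q | r | s | t || φ
0 | 0 | 0 | 0 | 0 || 1
0 | 0 | 0 | 0 | 1 || 1
0 | 0 | 0 | 1 | 0 || 1
0 | 0 | 0 | 1 | 1 || 1
0 | 0 | 1 | 0 | 0 || 1
0 | 0 | 1 | 0 | 1 || 1
0 | 0 | 1 | 1 | 0 || 0
0 | 0 | 1 | 1 | 1 || 0
0 | 1 | 0 | 0 | 0 || 1
0 | 1 | 0 | 0 | 1 || 1
0 | 1 | 0 | 1 | 0 || 1
0 | 1 | 0 | 1 | 1 || 1
0 | 1 | 1 | 0 | 0 || 0
0 | 1 | 1 | 0 | 1 || 0
0 | 1 | 1 | 1 | 0 || 1
0 | 1 | 1 | 1 | 1 || 1
1 | 0 | 0 | 0 | 0 || 1
1 | 0 | 0 | 0 | 1 || 1
1 | 0 | 0 | 1 | 0 || 1
1 | 0 | 0 | 1 | 1 || 1
1 | 0 | 1 | 0 | 0 || 1
1 | 0 | 1 | 0 | 1 || 1
1 | 0 | 1 | 1 | 0 || 1
1 | 0 | 1 | 1 | 1 || 1
1 | 1 | 0 | 0 | 0 || 1
1 | 1 | 0 | 0 | 1 || 1
1 | 1 | 0 | 1 | 0 || 1
1 | 1 | 0 | 1 | 1 || 1
1 | 1 | 1 | 0 | 0 || 1
1 | 1 | 1 | 0 | 1 || 1
1 | 1 | 1 | 1 | 0 || 1
1 | 1 | 1 | 1 | 1 || 1
28 of 32 rows are 1, so the formula is contingent.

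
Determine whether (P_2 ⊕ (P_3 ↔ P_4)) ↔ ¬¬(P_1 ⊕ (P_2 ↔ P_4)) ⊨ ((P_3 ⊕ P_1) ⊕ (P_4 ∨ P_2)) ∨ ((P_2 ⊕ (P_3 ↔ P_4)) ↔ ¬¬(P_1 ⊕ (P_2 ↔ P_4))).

yes

P_1 | P_2 | P_3 | P_4 | φ | ψ
--- | --- | --- | --- | - | -
 0  |  0  |  0  |  0  | 1 | 1
 0  |  0  |  0  |  1  | 1 | 1
 0  |  0  |  1  |  0  | 0 | 1
 0  |  0  |  1  |  1  | 0 | 0
 0  |  1  |  0  |  0  | 1 | 1
 0  |  1  |  0  |  1  | 1 | 1
 0  |  1  |  1  |  0  | 0 | 0
 0  |  1  |  1  |  1  | 0 | 0
 1  |  0  |  0  |  0  | 0 | 1
 1  |  0  |  0  |  1  | 0 | 0
 1  |  0  |  1  |  0  | 1 | 1
 1  |  0  |  1  |  1  | 1 | 1
 1  |  1  |  0  |  0  | 0 | 0
 1  |  1  |  0  |  1  | 0 | 0
 1  |  1  |  1  |  0  | 1 | 1
 1  |  1  |  1  |  1  | 1 | 1
In every row where φ is true, ψ is also true, so φ ⊨ ψ.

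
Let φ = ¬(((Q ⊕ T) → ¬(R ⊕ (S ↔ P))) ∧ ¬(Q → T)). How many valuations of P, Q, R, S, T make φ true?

28

P  Q  R  S  T  |  φ
1  1  1  1  1  |  1
1  1  1  1  0  |  0
1  1  1  0  1  |  1
1  1  1  0  0  |  1
1  1  0  1  1  |  1
1  1  0  1  0  |  1
1  1  0  0  1  |  1
1  1  0  0  0  |  0
1  0  1  1  1  |  1
1  0  1  1  0  |  1
1  0  1  0  1  |  1
1  0  1  0  0  |  1
1  0  0  1  1  |  1
1  0  0  1  0  |  1
1  0  0  0  1  |  1
1  0  0  0  0  |  1
0  1  1  1  1  |  1
0  1  1  1  0  |  1
0  1  1  0  1  |  1
0  1  1  0  0  |  0
0  1  0  1  1  |  1
0  1  0  1  0  |  0
0  1  0  0  1  |  1
0  1  0  0  0  |  1
0  0  1  1  1  |  1
0  0  1  1  0  |  1
0  0  1  0  1  |  1
0  0  1  0  0  |  1
0  0  0  1  1  |  1
0  0  0  1  0  |  1
0  0  0  0  1  |  1
0  0  0  0  0  |  1
The formula is true on 28 of the 32 rows.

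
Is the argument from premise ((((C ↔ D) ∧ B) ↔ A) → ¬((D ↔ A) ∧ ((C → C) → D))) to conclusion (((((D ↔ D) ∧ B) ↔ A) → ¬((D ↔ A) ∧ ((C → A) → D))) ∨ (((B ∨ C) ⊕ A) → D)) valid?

no

A | B | C | D | φ | ψ
- | - | - | - | - | -
F | F | F | F | T | T
F | F | F | T | T | T
F | F | T | F | T | F
F | F | T | T | T | T
F | T | F | F | T | T
F | T | F | T | T | T
F | T | T | F | T | T
F | T | T | T | T | T
T | F | F | F | T | T
T | F | F | T | T | T
T | F | T | F | T | T
T | F | T | T | T | T
T | T | F | F | T | T
T | T | F | T | T | T
T | T | T | F | T | T
T | T | T | T | F | T
At A=F, B=F, C=T, D=F we have φ true but ψ false, so φ does not entail ψ.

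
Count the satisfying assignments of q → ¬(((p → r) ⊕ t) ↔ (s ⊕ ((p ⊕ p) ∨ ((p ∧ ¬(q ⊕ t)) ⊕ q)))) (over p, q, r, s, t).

p | q | r | s | t | φ
- | - | - | - | - | -
F | F | F | F | F | T
F | F | F | F | T | T
F | F | F | T | F | T
F | F | F | T | T | T
F | F | T | F | F | T
F | F | T | F | T | T
F | F | T | T | F | T
F | F | T | T | T | T
F | T | F | F | F | F
F | T | F | F | T | T
F | T | F | T | F | T
F | T | F | T | T | F
F | T | T | F | F | F
F | T | T | F | T | T
F | T | T | T | F | T
F | T | T | T | T | F
T | F | F | F | F | T
T | F | F | F | T | T
T | F | F | T | F | T
T | F | F | T | T | T
T | F | T | F | F | T
T | F | T | F | T | T
T | F | T | T | F | T
T | F | T | T | T | T
T | T | F | F | F | T
T | T | F | F | T | T
T | T | F | T | F | F
T | T | F | T | T | F
T | T | T | F | F | F
T | T | T | F | T | F
T | T | T | T | F | T
T | T | T | T | T | T
The formula is true on 24 of the 32 rows.

24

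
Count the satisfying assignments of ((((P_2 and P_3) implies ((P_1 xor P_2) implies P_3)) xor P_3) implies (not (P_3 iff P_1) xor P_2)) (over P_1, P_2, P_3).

P_1  P_2  P_3  |  (P_2 and P_3)  (P_1 xor P_2)  ((P_1 xor P_2) implies P_3)  (P_3 iff P_1)  not (P_3 iff P_1)  (not (P_3 iff P_1) xor P_2)  φ
 T    T    T   |        T              F                     T                     T                F                       T               T
 T    T    F   |        F              F                     T                     F                T                       F               F
 T    F    T   |        F              T                     T                     T                F                       F               T
 T    F    F   |        F              T                     F                     F                T                       T               T
 F    T    T   |        T              T                     T                     F                T                       F               T
 F    T    F   |        F              T                     F                     T                F                       T               T
 F    F    T   |        F              F                     T                     F                T                       T               T
 F    F    F   |        F              F                     T                     T                F                       F               F
The formula is true on 6 of the 8 rows.

6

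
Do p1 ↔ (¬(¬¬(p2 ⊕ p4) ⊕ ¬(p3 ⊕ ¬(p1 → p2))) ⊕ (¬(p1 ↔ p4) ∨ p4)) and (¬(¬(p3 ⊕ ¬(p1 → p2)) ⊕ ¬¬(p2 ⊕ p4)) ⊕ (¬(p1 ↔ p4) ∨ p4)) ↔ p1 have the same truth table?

p1 | p2 | p3 | p4 || φ | ψ
T  | T  | T  | T  || F | F
T  | T  | T  | F  || T | T
T  | T  | F  | T  || T | T
T  | T  | F  | F  || F | F
T  | F  | T  | T  || F | F
T  | F  | T  | F  || T | T
T  | F  | F  | T  || T | T
T  | F  | F  | F  || F | F
F  | T  | T  | T  || T | T
F  | T  | T  | F  || T | T
F  | T  | F  | T  || F | F
F  | T  | F  | F  || F | F
F  | F  | T  | T  || F | F
F  | F  | T  | F  || F | F
F  | F  | F  | T  || T | T
F  | F  | F  | F  || T | T
The columns for φ and ψ agree on every row, so they are logically equivalent.

equivalent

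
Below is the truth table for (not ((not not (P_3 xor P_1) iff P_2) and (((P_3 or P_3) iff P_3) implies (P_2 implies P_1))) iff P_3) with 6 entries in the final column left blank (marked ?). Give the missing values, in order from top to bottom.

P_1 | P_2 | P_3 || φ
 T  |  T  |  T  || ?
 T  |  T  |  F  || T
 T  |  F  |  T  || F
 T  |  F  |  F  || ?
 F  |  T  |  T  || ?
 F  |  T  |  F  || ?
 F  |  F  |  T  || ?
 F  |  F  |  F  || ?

Row P_1=T, P_2=T, P_3=T: not ((not not (P_3 xor P_1) iff P_2) and (((P_3 or P_3) iff P_3) implies (P_2 implies P_1))) = T, so the formula = T.
Row P_1=T, P_2=F, P_3=F: not ((not not (P_3 xor P_1) iff P_2) and (((P_3 or P_3) iff P_3) implies (P_2 implies P_1))) = T, so the formula = F.
Row P_1=F, P_2=T, P_3=T: not ((not not (P_3 xor P_1) iff P_2) and (((P_3 or P_3) iff P_3) implies (P_2 implies P_1))) = T, so the formula = T.
Row P_1=F, P_2=T, P_3=F: not ((not not (P_3 xor P_1) iff P_2) and (((P_3 or P_3) iff P_3) implies (P_2 implies P_1))) = T, so the formula = F.
Row P_1=F, P_2=F, P_3=T: not ((not not (P_3 xor P_1) iff P_2) and (((P_3 or P_3) iff P_3) implies (P_2 implies P_1))) = T, so the formula = T.
Row P_1=F, P_2=F, P_3=F: not ((not not (P_3 xor P_1) iff P_2) and (((P_3 or P_3) iff P_3) implies (P_2 implies P_1))) = F, so the formula = T.

T, F, T, F, T, T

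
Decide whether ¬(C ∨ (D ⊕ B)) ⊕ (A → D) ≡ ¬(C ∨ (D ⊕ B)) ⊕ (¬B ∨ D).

not equivalent

A | B | C | D || φ | ψ
F | F | F | F || F | F
F | F | F | T || T | T
F | F | T | F || T | T
F | F | T | T || T | T
F | T | F | F || T | F
F | T | F | T || F | F
F | T | T | F || T | F
F | T | T | T || T | T
T | F | F | F || T | F
T | F | F | T || T | T
T | F | T | F || F | T
T | F | T | T || T | T
T | T | F | F || F | F
T | T | F | T || F | F
T | T | T | F || F | F
T | T | T | T || T | T
The columns differ at A=F, B=T, C=F, D=F (φ=T, ψ=F), so they are not equivalent.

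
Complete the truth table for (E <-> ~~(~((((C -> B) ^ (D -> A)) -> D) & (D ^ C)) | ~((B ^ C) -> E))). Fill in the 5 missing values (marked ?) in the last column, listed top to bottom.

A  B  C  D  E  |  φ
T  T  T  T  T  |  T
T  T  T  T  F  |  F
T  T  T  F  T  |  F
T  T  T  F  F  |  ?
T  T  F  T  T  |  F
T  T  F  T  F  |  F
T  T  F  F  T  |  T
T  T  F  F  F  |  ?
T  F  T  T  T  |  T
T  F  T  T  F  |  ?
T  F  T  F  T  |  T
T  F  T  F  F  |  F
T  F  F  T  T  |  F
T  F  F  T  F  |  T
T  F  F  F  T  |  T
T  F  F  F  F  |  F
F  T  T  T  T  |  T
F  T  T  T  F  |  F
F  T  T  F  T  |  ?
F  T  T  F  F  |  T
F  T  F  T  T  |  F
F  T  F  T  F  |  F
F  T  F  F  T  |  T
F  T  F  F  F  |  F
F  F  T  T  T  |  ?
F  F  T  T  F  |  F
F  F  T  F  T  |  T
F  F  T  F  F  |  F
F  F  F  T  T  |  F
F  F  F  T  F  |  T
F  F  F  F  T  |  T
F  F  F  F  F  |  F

Row A=T, B=T, C=T, D=F, E=F: ~~(~((((C -> B) ^ (D -> A)) -> D) & (D ^ C)) | ~((B ^ C) -> E)) = F, so the formula = T.
Row A=T, B=T, C=F, D=F, E=F: ~~(~((((C -> B) ^ (D -> A)) -> D) & (D ^ C)) | ~((B ^ C) -> E)) = T, so the formula = F.
Row A=T, B=F, C=T, D=T, E=F: ~~(~((((C -> B) ^ (D -> A)) -> D) & (D ^ C)) | ~((B ^ C) -> E)) = T, so the formula = F.
Row A=F, B=T, C=T, D=F, E=T: ~~(~((((C -> B) ^ (D -> A)) -> D) & (D ^ C)) | ~((B ^ C) -> E)) = F, so the formula = F.
Row A=F, B=F, C=T, D=T, E=T: ~~(~((((C -> B) ^ (D -> A)) -> D) & (D ^ C)) | ~((B ^ C) -> E)) = T, so the formula = T.

T, F, F, F, T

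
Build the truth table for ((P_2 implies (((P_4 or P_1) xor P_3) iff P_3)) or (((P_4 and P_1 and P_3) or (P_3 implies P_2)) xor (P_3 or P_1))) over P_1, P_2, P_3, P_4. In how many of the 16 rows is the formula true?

P_1 | P_2 | P_3 | P_4 | φ
--- | --- | --- | --- | -
 T  |  T  |  T  |  T  | F
 T  |  T  |  T  |  F  | F
 T  |  T  |  F  |  T  | F
 T  |  T  |  F  |  F  | F
 T  |  F  |  T  |  T  | T
 T  |  F  |  T  |  F  | T
 T  |  F  |  F  |  T  | T
 T  |  F  |  F  |  F  | T
 F  |  T  |  T  |  T  | F
 F  |  T  |  T  |  F  | T
 F  |  T  |  F  |  T  | T
 F  |  T  |  F  |  F  | T
 F  |  F  |  T  |  T  | T
 F  |  F  |  T  |  F  | T
 F  |  F  |  F  |  T  | T
 F  |  F  |  F  |  F  | T
The formula is true on 11 of the 16 rows.

11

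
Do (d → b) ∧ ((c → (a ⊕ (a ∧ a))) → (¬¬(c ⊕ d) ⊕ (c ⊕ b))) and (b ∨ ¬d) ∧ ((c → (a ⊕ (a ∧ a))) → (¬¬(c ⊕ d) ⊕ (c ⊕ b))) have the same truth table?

equivalent

a  b  c  d  |  φ  ψ
0  0  0  0  |  0  0
0  0  0  1  |  0  0
0  0  1  0  |  1  1
0  0  1  1  |  0  0
0  1  0  0  |  1  1
0  1  0  1  |  0  0
0  1  1  0  |  1  1
0  1  1  1  |  1  1
1  0  0  0  |  0  0
1  0  0  1  |  0  0
1  0  1  0  |  1  1
1  0  1  1  |  0  0
1  1  0  0  |  1  1
1  1  0  1  |  0  0
1  1  1  0  |  1  1
1  1  1  1  |  1  1
The columns for φ and ψ agree on every row, so they are logically equivalent.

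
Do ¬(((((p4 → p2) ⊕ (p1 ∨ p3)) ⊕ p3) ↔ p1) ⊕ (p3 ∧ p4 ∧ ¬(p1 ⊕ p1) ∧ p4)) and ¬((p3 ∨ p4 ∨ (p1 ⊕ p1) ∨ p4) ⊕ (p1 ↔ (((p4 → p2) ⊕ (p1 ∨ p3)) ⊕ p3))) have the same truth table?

not equivalent

  p1  |   p2  |   p3  |   p4  ||   φ   |   ψ  
 True |  True |  True |  True ||  True |  True
 True |  True |  True | False || False |  True
 True |  True | False |  True ||  True | False
 True |  True | False | False ||  True |  True
 True | False |  True |  True || False | False
 True | False |  True | False || False |  True
 True | False | False |  True || False |  True
 True | False | False | False ||  True |  True
False |  True |  True |  True || False | False
False |  True |  True | False ||  True | False
False |  True | False |  True ||  True | False
False |  True | False | False ||  True |  True
False | False |  True |  True ||  True |  True
False | False |  True | False ||  True | False
False | False | False |  True || False |  True
False | False | False | False ||  True |  True
The columns differ at p1=True, p2=True, p3=True, p4=False (φ=False, ψ=True), so they are not equivalent.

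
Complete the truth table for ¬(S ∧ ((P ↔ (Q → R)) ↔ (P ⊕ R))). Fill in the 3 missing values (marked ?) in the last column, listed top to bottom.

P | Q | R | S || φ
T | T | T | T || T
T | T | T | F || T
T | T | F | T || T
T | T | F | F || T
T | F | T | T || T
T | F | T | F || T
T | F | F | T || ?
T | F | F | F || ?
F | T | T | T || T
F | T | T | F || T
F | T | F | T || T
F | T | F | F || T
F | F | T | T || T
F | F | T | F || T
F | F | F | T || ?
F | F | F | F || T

F, T, F

Row P=T, Q=F, R=F, S=T: ((P ↔ (Q → R)) ↔ (P ⊕ R)) = T, (S ∧ ((P ↔ (Q → R)) ↔ (P ⊕ R))) = T, so the formula = F.
Row P=T, Q=F, R=F, S=F: ((P ↔ (Q → R)) ↔ (P ⊕ R)) = T, (S ∧ ((P ↔ (Q → R)) ↔ (P ⊕ R))) = F, so the formula = T.
Row P=F, Q=F, R=F, S=T: ((P ↔ (Q → R)) ↔ (P ⊕ R)) = T, (S ∧ ((P ↔ (Q → R)) ↔ (P ⊕ R))) = T, so the formula = F.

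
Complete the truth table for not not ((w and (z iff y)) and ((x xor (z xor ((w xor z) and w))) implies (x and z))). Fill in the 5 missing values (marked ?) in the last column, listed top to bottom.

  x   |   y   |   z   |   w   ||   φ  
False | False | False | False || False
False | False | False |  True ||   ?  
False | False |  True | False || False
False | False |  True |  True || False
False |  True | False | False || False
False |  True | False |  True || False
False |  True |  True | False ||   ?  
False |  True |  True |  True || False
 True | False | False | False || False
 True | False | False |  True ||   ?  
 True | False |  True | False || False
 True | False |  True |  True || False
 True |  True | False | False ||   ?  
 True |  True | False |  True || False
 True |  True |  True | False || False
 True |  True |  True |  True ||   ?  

False, False, True, False, True

Row x=False, y=False, z=False, w=True: ((w and (z iff y)) and ((x xor (z xor ((w xor z) and w))) implies (x and z))) = False, not ((w and (z iff y)) and ((x xor (z xor ((w xor z) and w))) implies (x and z))) = True, so the formula = False.
Row x=False, y=True, z=True, w=False: ((w and (z iff y)) and ((x xor (z xor ((w xor z) and w))) implies (x and z))) = False, not ((w and (z iff y)) and ((x xor (z xor ((w xor z) and w))) implies (x and z))) = True, so the formula = False.
Row x=True, y=False, z=False, w=True: ((w and (z iff y)) and ((x xor (z xor ((w xor z) and w))) implies (x and z))) = True, not ((w and (z iff y)) and ((x xor (z xor ((w xor z) and w))) implies (x and z))) = False, so the formula = True.
Row x=True, y=True, z=False, w=False: ((w and (z iff y)) and ((x xor (z xor ((w xor z) and w))) implies (x and z))) = False, not ((w and (z iff y)) and ((x xor (z xor ((w xor z) and w))) implies (x and z))) = True, so the formula = False.
Row x=True, y=True, z=True, w=True: ((w and (z iff y)) and ((x xor (z xor ((w xor z) and w))) implies (x and z))) = True, not ((w and (z iff y)) and ((x xor (z xor ((w xor z) and w))) implies (x and z))) = False, so the formula = True.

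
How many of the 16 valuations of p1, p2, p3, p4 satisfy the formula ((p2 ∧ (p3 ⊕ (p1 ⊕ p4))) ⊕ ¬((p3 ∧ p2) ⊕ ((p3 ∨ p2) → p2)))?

8

p1 | p2 | p3 | p4 || φ
F  | F  | F  | F  || F
F  | F  | F  | T  || F
F  | F  | T  | F  || T
F  | F  | T  | T  || T
F  | T  | F  | F  || F
F  | T  | F  | T  || T
F  | T  | T  | F  || F
F  | T  | T  | T  || T
T  | F  | F  | F  || F
T  | F  | F  | T  || F
T  | F  | T  | F  || T
T  | F  | T  | T  || T
T  | T  | F  | F  || T
T  | T  | F  | T  || F
T  | T  | T  | F  || T
T  | T  | T  | T  || F
The formula is true on 8 of the 16 rows.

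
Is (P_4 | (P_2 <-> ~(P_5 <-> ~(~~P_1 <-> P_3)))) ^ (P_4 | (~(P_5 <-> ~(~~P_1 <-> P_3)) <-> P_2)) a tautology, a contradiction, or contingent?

 P_1  |  P_2  |  P_3  |  P_4  |  P_5  ||   φ  
False | False | False | False | False || False
False | False | False | False |  True || False
False | False | False |  True | False || False
False | False | False |  True |  True || False
False | False |  True | False | False || False
False | False |  True | False |  True || False
False | False |  True |  True | False || False
False | False |  True |  True |  True || False
False |  True | False | False | False || False
False |  True | False | False |  True || False
False |  True | False |  True | False || False
False |  True | False |  True |  True || False
False |  True |  True | False | False || False
False |  True |  True | False |  True || False
False |  True |  True |  True | False || False
False |  True |  True |  True |  True || False
 True | False | False | False | False || False
 True | False | False | False |  True || False
 True | False | False |  True | False || False
 True | False | False |  True |  True || False
 True | False |  True | False | False || False
 True | False |  True | False |  True || False
 True | False |  True |  True | False || False
 True | False |  True |  True |  True || False
 True |  True | False | False | False || False
 True |  True | False | False |  True || False
 True |  True | False |  True | False || False
 True |  True | False |  True |  True || False
 True |  True |  True | False | False || False
 True |  True |  True | False |  True || False
 True |  True |  True |  True | False || False
 True |  True |  True |  True |  True || False
Every row is False, so the formula is a contradiction.

contradiction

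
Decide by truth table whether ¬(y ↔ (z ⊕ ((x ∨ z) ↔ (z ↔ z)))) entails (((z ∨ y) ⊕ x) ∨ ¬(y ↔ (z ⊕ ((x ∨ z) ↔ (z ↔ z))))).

x  y  z  |  φ  ψ
T  T  T  |  T  T
T  T  F  |  F  F
T  F  T  |  F  F
T  F  F  |  T  T
F  T  T  |  T  T
F  T  F  |  T  T
F  F  T  |  F  T
F  F  F  |  F  F
In every row where φ is true, ψ is also true, so φ ⊨ ψ.

yes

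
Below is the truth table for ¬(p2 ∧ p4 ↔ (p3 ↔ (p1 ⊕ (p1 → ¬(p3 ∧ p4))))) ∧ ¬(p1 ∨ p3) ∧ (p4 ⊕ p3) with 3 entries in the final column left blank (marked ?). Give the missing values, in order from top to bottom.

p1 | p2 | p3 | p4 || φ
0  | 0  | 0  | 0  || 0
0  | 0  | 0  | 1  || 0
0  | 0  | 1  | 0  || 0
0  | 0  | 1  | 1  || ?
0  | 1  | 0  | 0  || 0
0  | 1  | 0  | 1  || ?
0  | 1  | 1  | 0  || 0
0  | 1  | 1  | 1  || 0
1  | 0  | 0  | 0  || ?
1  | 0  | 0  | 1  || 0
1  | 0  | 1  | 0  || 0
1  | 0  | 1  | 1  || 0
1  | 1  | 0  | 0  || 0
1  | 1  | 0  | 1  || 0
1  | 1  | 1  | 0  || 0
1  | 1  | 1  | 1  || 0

0, 1, 0

Row p1=0, p2=0, p3=1, p4=1: ¬(p2 ∧ p4 ↔ (p3 ↔ (p1 ⊕ (p1 → ¬(p3 ∧ p4))))) = 1, ¬(p1 ∨ p3) = 0, (p4 ⊕ p3) = 0, so the formula = 0.
Row p1=0, p2=1, p3=0, p4=1: ¬(p2 ∧ p4 ↔ (p3 ↔ (p1 ⊕ (p1 → ¬(p3 ∧ p4))))) = 1, ¬(p1 ∨ p3) = 1, (p4 ⊕ p3) = 1, so the formula = 1.
Row p1=1, p2=0, p3=0, p4=0: ¬(p2 ∧ p4 ↔ (p3 ↔ (p1 ⊕ (p1 → ¬(p3 ∧ p4))))) = 1, ¬(p1 ∨ p3) = 0, (p4 ⊕ p3) = 0, so the formula = 0.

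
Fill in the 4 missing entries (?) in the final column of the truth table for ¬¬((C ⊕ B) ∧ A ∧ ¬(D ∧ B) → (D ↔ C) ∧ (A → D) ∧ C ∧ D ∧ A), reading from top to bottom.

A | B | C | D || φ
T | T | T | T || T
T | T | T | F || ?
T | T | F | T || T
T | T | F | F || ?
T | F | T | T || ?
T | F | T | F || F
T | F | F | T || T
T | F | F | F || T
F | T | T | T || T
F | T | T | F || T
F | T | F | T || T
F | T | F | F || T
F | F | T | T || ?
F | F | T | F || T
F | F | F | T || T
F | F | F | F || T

Row A=T, B=T, C=T, D=F: ((C ⊕ B) ∧ A ∧ ¬(D ∧ B) → (D ↔ C) ∧ (A → D) ∧ C ∧ D ∧ A) = T, ¬((C ⊕ B) ∧ A ∧ ¬(D ∧ B) → (D ↔ C) ∧ (A → D) ∧ C ∧ D ∧ A) = F, so the formula = T.
Row A=T, B=T, C=F, D=F: ((C ⊕ B) ∧ A ∧ ¬(D ∧ B) → (D ↔ C) ∧ (A → D) ∧ C ∧ D ∧ A) = F, ¬((C ⊕ B) ∧ A ∧ ¬(D ∧ B) → (D ↔ C) ∧ (A → D) ∧ C ∧ D ∧ A) = T, so the formula = F.
Row A=T, B=F, C=T, D=T: ((C ⊕ B) ∧ A ∧ ¬(D ∧ B) → (D ↔ C) ∧ (A → D) ∧ C ∧ D ∧ A) = T, ¬((C ⊕ B) ∧ A ∧ ¬(D ∧ B) → (D ↔ C) ∧ (A → D) ∧ C ∧ D ∧ A) = F, so the formula = T.
Row A=F, B=F, C=T, D=T: ((C ⊕ B) ∧ A ∧ ¬(D ∧ B) → (D ↔ C) ∧ (A → D) ∧ C ∧ D ∧ A) = T, ¬((C ⊕ B) ∧ A ∧ ¬(D ∧ B) → (D ↔ C) ∧ (A → D) ∧ C ∧ D ∧ A) = F, so the formula = T.

T, F, T, T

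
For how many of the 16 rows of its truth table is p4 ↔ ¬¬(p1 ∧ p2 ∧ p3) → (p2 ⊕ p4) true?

7

p1 | p2 | p3 | p4 | (p1 ∧ p2 ∧ p3) | ¬(p1 ∧ p2 ∧ p3) | ¬¬(p1 ∧ p2 ∧ p3) | (p2 ⊕ p4) | φ
-- | -- | -- | -- | -------------- | --------------- | ---------------- | --------- | -
T  | T  | T  | T  |       T        |        F        |        T         |     F     | F
T  | T  | T  | F  |       T        |        F        |        T         |     T     | F
T  | T  | F  | T  |       F        |        T        |        F         |     F     | T
T  | T  | F  | F  |       F        |        T        |        F         |     T     | F
T  | F  | T  | T  |       F        |        T        |        F         |     T     | T
T  | F  | T  | F  |       F        |        T        |        F         |     F     | F
T  | F  | F  | T  |       F        |        T        |        F         |     T     | T
T  | F  | F  | F  |       F        |        T        |        F         |     F     | F
F  | T  | T  | T  |       F        |        T        |        F         |     F     | T
F  | T  | T  | F  |       F        |        T        |        F         |     T     | F
F  | T  | F  | T  |       F        |        T        |        F         |     F     | T
F  | T  | F  | F  |       F        |        T        |        F         |     T     | F
F  | F  | T  | T  |       F        |        T        |        F         |     T     | T
F  | F  | T  | F  |       F        |        T        |        F         |     F     | F
F  | F  | F  | T  |       F        |        T        |        F         |     T     | T
F  | F  | F  | F  |       F        |        T        |        F         |     F     | F
The formula is true on 7 of the 16 rows.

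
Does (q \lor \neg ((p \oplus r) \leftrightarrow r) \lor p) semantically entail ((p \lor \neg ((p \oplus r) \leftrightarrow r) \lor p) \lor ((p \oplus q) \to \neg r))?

p | q | r || φ | ψ
T | T | T || T | T
T | T | F || T | T
T | F | T || T | T
T | F | F || T | T
F | T | T || T | F
F | T | F || T | T
F | F | T || F | T
F | F | F || F | T
At p=F, q=T, r=T we have φ true but ψ false, so φ does not entail ψ.

no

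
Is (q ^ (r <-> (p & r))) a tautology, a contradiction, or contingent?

contingent

  p   |   q   |   r   || (q ^ (r <-> (p & r)))
 True |  True |  True ||         False        
 True |  True | False ||         False        
 True | False |  True ||          True        
 True | False | False ||          True        
False |  True |  True ||          True        
False |  True | False ||         False        
False | False |  True ||         False        
False | False | False ||          True        
4 of 8 rows are True, so the formula is contingent.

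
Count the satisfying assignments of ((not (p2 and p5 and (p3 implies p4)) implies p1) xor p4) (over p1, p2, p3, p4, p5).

p1 | p2 | p3 | p4 | p5 | φ
-- | -- | -- | -- | -- | -
1  | 1  | 1  | 1  | 1  | 0
1  | 1  | 1  | 1  | 0  | 0
1  | 1  | 1  | 0  | 1  | 1
1  | 1  | 1  | 0  | 0  | 1
1  | 1  | 0  | 1  | 1  | 0
1  | 1  | 0  | 1  | 0  | 0
1  | 1  | 0  | 0  | 1  | 1
1  | 1  | 0  | 0  | 0  | 1
1  | 0  | 1  | 1  | 1  | 0
1  | 0  | 1  | 1  | 0  | 0
1  | 0  | 1  | 0  | 1  | 1
1  | 0  | 1  | 0  | 0  | 1
1  | 0  | 0  | 1  | 1  | 0
1  | 0  | 0  | 1  | 0  | 0
1  | 0  | 0  | 0  | 1  | 1
1  | 0  | 0  | 0  | 0  | 1
0  | 1  | 1  | 1  | 1  | 0
0  | 1  | 1  | 1  | 0  | 1
0  | 1  | 1  | 0  | 1  | 0
0  | 1  | 1  | 0  | 0  | 0
0  | 1  | 0  | 1  | 1  | 0
0  | 1  | 0  | 1  | 0  | 1
0  | 1  | 0  | 0  | 1  | 1
0  | 1  | 0  | 0  | 0  | 0
0  | 0  | 1  | 1  | 1  | 1
0  | 0  | 1  | 1  | 0  | 1
0  | 0  | 1  | 0  | 1  | 0
0  | 0  | 1  | 0  | 0  | 0
0  | 0  | 0  | 1  | 1  | 1
0  | 0  | 0  | 1  | 0  | 1
0  | 0  | 0  | 0  | 1  | 0
0  | 0  | 0  | 0  | 0  | 0
The formula is true on 15 of the 32 rows.

15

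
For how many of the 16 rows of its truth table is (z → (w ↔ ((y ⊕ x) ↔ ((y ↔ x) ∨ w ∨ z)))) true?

  x      y      z      w    |    φ  
 True   True   True   True  |  False
 True   True   True  False  |   True
 True   True  False   True  |   True
 True   True  False  False  |   True
 True  False   True   True  |   True
 True  False   True  False  |  False
 True  False  False   True  |   True
 True  False  False  False  |   True
False   True   True   True  |   True
False   True   True  False  |  False
False   True  False   True  |   True
False   True  False  False  |   True
False  False   True   True  |  False
False  False   True  False  |   True
False  False  False   True  |   True
False  False  False  False  |   True
The formula is true on 12 of the 16 rows.

12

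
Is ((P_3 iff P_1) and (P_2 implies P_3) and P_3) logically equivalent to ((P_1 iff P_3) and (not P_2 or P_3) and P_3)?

equivalent

P_1  P_2  P_3  |  φ  ψ
 1    1    1   |  1  1
 1    1    0   |  0  0
 1    0    1   |  1  1
 1    0    0   |  0  0
 0    1    1   |  0  0
 0    1    0   |  0  0
 0    0    1   |  0  0
 0    0    0   |  0  0
The columns for φ and ψ agree on every row, so they are logically equivalent.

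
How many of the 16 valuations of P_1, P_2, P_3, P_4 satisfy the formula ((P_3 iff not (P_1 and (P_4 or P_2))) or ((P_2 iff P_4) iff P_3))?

 P_1    P_2    P_3    P_4   |    φ  
 True   True   True   True  |   True
 True   True   True  False  |  False
 True   True  False   True  |   True
 True   True  False  False  |   True
 True  False   True   True  |  False
 True  False   True  False  |   True
 True  False  False   True  |   True
 True  False  False  False  |  False
False   True   True   True  |   True
False   True   True  False  |   True
False   True  False   True  |  False
False   True  False  False  |   True
False  False   True   True  |   True
False  False   True  False  |   True
False  False  False   True  |   True
False  False  False  False  |  False
The formula is true on 11 of the 16 rows.

11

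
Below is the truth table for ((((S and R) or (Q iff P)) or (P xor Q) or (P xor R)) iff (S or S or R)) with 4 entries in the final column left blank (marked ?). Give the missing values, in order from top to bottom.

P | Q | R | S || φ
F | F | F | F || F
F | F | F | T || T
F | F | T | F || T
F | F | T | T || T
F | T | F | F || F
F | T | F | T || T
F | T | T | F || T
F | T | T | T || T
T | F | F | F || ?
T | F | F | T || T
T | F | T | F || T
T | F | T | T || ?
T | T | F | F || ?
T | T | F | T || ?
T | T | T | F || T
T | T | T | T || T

Row P=T, Q=F, R=F, S=F: (((S and R) or (Q iff P)) or (P xor Q) or (P xor R)) = T, (S or S or R) = F, so the formula = F.
Row P=T, Q=F, R=T, S=T: (((S and R) or (Q iff P)) or (P xor Q) or (P xor R)) = T, (S or S or R) = T, so the formula = T.
Row P=T, Q=T, R=F, S=F: (((S and R) or (Q iff P)) or (P xor Q) or (P xor R)) = T, (S or S or R) = F, so the formula = F.
Row P=T, Q=T, R=F, S=T: (((S and R) or (Q iff P)) or (P xor Q) or (P xor R)) = T, (S or S or R) = T, so the formula = T.

F, T, F, T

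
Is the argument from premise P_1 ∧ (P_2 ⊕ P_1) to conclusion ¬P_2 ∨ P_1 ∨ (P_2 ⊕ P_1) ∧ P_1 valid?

yes

 P_1  |  P_2  |   φ   |   ψ  
----- | ----- | ----- | -----
 True |  True | False |  True
 True | False |  True |  True
False |  True | False | False
False | False | False |  True
In every row where φ is true, ψ is also true, so φ ⊨ ψ.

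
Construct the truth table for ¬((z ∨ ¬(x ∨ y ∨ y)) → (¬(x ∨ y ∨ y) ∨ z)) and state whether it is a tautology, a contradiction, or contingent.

x  y  z  |  φ
1  1  1  |  0
1  1  0  |  0
1  0  1  |  0
1  0  0  |  0
0  1  1  |  0
0  1  0  |  0
0  0  1  |  0
0  0  0  |  0
Every row is 0, so the formula is a contradiction.

contradiction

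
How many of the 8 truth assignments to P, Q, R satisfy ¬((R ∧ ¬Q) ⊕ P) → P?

5

P | Q | R || (¬((R ∧ ¬Q) ⊕ P) → P)
1 | 1 | 1 ||           1          
1 | 1 | 0 ||           1          
1 | 0 | 1 ||           1          
1 | 0 | 0 ||           1          
0 | 1 | 1 ||           0          
0 | 1 | 0 ||           0          
0 | 0 | 1 ||           1          
0 | 0 | 0 ||           0          
The formula is true on 5 of the 8 rows.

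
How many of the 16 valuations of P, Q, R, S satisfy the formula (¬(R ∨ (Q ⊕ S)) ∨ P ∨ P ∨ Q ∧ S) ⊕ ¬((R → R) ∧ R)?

P  Q  R  S  |  (Q ⊕ S)  (R ∨ (Q ⊕ S))  ¬(R ∨ (Q ⊕ S))  (P ∨ P)  (Q ∧ S)  (R → R)  ((R → R) ∧ R)  ¬((R → R) ∧ R)  φ
F  F  F  F  |     F           F              T            F        F        T           F              T         F
F  F  F  T  |     T           T              F            F        F        T           F              T         T
F  F  T  F  |     F           T              F            F        F        T           T              F         F
F  F  T  T  |     T           T              F            F        F        T           T              F         F
F  T  F  F  |     T           T              F            F        F        T           F              T         T
F  T  F  T  |     F           F              T            F        T        T           F              T         F
F  T  T  F  |     T           T              F            F        F        T           T              F         F
F  T  T  T  |     F           T              F            F        T        T           T              F         T
T  F  F  F  |     F           F              T            T        F        T           F              T         F
T  F  F  T  |     T           T              F            T        F        T           F              T         F
T  F  T  F  |     F           T              F            T        F        T           T              F         T
T  F  T  T  |     T           T              F            T        F        T           T              F         T
T  T  F  F  |     T           T              F            T        F        T           F              T         F
T  T  F  T  |     F           F              T            T        T        T           F              T         F
T  T  T  F  |     T           T              F            T        F        T           T              F         T
T  T  T  T  |     F           T              F            T        T        T           T              F         T
The formula is true on 7 of the 16 rows.

7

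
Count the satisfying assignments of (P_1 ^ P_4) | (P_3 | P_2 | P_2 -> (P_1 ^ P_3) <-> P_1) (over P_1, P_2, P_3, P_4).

P_1 | P_2 | P_3 | P_4 | φ
--- | --- | --- | --- | -
 T  |  T  |  T  |  T  | F
 T  |  T  |  T  |  F  | T
 T  |  T  |  F  |  T  | T
 T  |  T  |  F  |  F  | T
 T  |  F  |  T  |  T  | F
 T  |  F  |  T  |  F  | T
 T  |  F  |  F  |  T  | T
 T  |  F  |  F  |  F  | T
 F  |  T  |  T  |  T  | T
 F  |  T  |  T  |  F  | F
 F  |  T  |  F  |  T  | T
 F  |  T  |  F  |  F  | T
 F  |  F  |  T  |  T  | T
 F  |  F  |  T  |  F  | F
 F  |  F  |  F  |  T  | T
 F  |  F  |  F  |  F  | F
The formula is true on 11 of the 16 rows.

11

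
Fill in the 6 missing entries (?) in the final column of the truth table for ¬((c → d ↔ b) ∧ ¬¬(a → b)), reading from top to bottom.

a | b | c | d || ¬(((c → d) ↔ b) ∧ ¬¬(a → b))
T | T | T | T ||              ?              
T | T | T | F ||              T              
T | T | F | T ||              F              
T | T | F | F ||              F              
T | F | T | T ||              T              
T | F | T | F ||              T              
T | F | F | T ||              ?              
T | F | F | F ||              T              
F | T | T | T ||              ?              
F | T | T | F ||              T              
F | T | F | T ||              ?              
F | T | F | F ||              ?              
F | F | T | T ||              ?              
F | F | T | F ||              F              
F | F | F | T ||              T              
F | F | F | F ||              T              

Row a=T, b=T, c=T, d=T: (c → d ↔ b) = T, ¬¬(a → b) = T, ((c → d ↔ b) ∧ ¬¬(a → b)) = T, so ¬(((c → d) ↔ b) ∧ ¬¬(a → b)) = F.
Row a=T, b=F, c=F, d=T: (c → d ↔ b) = F, ¬¬(a → b) = F, ((c → d ↔ b) ∧ ¬¬(a → b)) = F, so ¬(((c → d) ↔ b) ∧ ¬¬(a → b)) = T.
Row a=F, b=T, c=T, d=T: (c → d ↔ b) = T, ¬¬(a → b) = T, ((c → d ↔ b) ∧ ¬¬(a → b)) = T, so ¬(((c → d) ↔ b) ∧ ¬¬(a → b)) = F.
Row a=F, b=T, c=F, d=T: (c → d ↔ b) = T, ¬¬(a → b) = T, ((c → d ↔ b) ∧ ¬¬(a → b)) = T, so ¬(((c → d) ↔ b) ∧ ¬¬(a → b)) = F.
Row a=F, b=T, c=F, d=F: (c → d ↔ b) = T, ¬¬(a → b) = T, ((c → d ↔ b) ∧ ¬¬(a → b)) = T, so ¬(((c → d) ↔ b) ∧ ¬¬(a → b)) = F.
Row a=F, b=F, c=T, d=T: (c → d ↔ b) = F, ¬¬(a → b) = T, ((c → d ↔ b) ∧ ¬¬(a → b)) = F, so ¬(((c → d) ↔ b) ∧ ¬¬(a → b)) = T.

F, T, F, F, F, T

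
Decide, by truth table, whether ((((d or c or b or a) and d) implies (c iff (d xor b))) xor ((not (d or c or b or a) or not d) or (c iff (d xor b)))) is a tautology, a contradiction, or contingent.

a | b | c | d || (d or c or b or a) | ((d or c or b or a) and d) | (d xor b) | (c iff (d xor b)) | not (d or c or b or a) | not d | φ
0 | 0 | 0 | 0 ||         0          |             0              |     0     |         1         |           1            |   1   | 0
0 | 0 | 0 | 1 ||         1          |             1              |     1     |         0         |           0            |   0   | 0
0 | 0 | 1 | 0 ||         1          |             0              |     0     |         0         |           0            |   1   | 0
0 | 0 | 1 | 1 ||         1          |             1              |     1     |         1         |           0            |   0   | 0
0 | 1 | 0 | 0 ||         1          |             0              |     1     |         0         |           0            |   1   | 0
0 | 1 | 0 | 1 ||         1          |             1              |     0     |         1         |           0            |   0   | 0
0 | 1 | 1 | 0 ||         1          |             0              |     1     |         1         |           0            |   1   | 0
0 | 1 | 1 | 1 ||         1          |             1              |     0     |         0         |           0            |   0   | 0
1 | 0 | 0 | 0 ||         1          |             0              |     0     |         1         |           0            |   1   | 0
1 | 0 | 0 | 1 ||         1          |             1              |     1     |         0         |           0            |   0   | 0
1 | 0 | 1 | 0 ||         1          |             0              |     0     |         0         |           0            |   1   | 0
1 | 0 | 1 | 1 ||         1          |             1              |     1     |         1         |           0            |   0   | 0
1 | 1 | 0 | 0 ||         1          |             0              |     1     |         0         |           0            |   1   | 0
1 | 1 | 0 | 1 ||         1          |             1              |     0     |         1         |           0            |   0   | 0
1 | 1 | 1 | 0 ||         1          |             0              |     1     |         1         |           0            |   1   | 0
1 | 1 | 1 | 1 ||         1          |             1              |     0     |         0         |           0            |   0   | 0
Every row is 0, so the formula is a contradiction.

contradiction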